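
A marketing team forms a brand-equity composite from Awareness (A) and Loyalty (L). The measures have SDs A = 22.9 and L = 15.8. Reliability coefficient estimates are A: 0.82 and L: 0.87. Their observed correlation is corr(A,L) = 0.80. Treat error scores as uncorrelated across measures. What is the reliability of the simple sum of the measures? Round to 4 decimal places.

0.9062

Var(A+L) = 22.9² + 15.8² + 2·[22.9·15.8·0.80] = 774.05 + 578.912 = 1352.96.
Under uncorrelated errors the observed covariances equal the true-score covariances, so only the own-variance terms attenuate.
True-score variance = [22.9²·0.82 + 15.8²·0.87] + 578.912 = 647.203 + 578.912 = 1226.12.
Reliability = 1226.12 / 1352.96 = 0.9062.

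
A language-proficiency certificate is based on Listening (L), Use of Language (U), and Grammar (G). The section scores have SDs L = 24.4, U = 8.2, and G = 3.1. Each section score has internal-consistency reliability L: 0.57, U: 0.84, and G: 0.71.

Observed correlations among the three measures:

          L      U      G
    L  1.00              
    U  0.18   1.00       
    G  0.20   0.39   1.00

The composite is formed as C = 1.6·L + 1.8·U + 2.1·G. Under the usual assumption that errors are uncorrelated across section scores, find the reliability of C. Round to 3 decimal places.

Var(C) = 1.6²·24.4² + 1.8²·8.2² + 2.1²·3.1² + 2·[2.88·24.4·8.2·0.18 + 3.36·24.4·3.1·0.20 + 3.78·8.2·3.1·0.39] = 1784.36 + 384.051 = 2168.41.
Because errors are independent across components, Cov(Tᵢ,Tⱼ) = Cov(Xᵢ,Xⱼ); the off-diagonal part of the true-score variance is the same as above.
True-score variance = [1.6²·24.4²·0.57 + 1.8²·8.2²·0.84 + 2.1²·3.1²·0.71] + 384.051 = 1081.84 + 384.051 = 1465.89.
Reliability = 1465.89 / 2168.41 = 0.676.

0.676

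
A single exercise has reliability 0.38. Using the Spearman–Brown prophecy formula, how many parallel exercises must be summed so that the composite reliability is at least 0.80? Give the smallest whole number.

7

k ≥ ρ*(1−ρ₁)/(ρ₁(1−ρ*)) = 0.80·0.62 / (0.38·0.20) = 6.526.
Smallest integer k = 7.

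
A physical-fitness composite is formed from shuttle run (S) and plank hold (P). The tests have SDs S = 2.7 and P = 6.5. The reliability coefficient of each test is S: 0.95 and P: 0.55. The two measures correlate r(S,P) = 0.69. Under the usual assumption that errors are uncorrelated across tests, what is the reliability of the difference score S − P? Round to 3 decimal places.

0.235

Var(S−P) = 2.7² + 6.5² − 2·2.7·6.5·0.69 = 49.54 − 24.219 = 25.321.
With uncorrelated errors the cross-covariances are all true-score covariance, so they carry over unchanged; only the diagonal terms shrink to ρᵢσᵢ².
True-score variance = [2.7²·0.95 + 6.5²·0.55] − 24.219 = 30.163 − 24.219 = 5.944.
Reliability = 5.944 / 25.321 = 0.235.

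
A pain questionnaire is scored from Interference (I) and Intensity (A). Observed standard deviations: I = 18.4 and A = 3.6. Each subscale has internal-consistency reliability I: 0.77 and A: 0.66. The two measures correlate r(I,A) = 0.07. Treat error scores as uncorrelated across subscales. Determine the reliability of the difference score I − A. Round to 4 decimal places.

0.7596

Var(I−A) = 18.4² + 3.6² − 2·18.4·3.6·0.07 = 351.52 − 9.2736 = 342.246.
Under uncorrelated errors the observed covariances equal the true-score covariances, so only the own-variance terms attenuate.
True-score variance = [18.4²·0.77 + 3.6²·0.66] − 9.2736 = 269.245 − 9.2736 = 259.971.
Reliability = 259.971 / 342.246 = 0.7596.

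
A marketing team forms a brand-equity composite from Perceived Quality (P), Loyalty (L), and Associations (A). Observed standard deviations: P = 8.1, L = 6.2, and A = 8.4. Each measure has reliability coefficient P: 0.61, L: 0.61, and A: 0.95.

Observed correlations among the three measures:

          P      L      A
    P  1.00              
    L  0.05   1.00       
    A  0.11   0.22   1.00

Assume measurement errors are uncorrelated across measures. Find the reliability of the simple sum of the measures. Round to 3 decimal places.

Var(P+L+A) = 8.1² + 6.2² + 8.4² + 2·[8.1·6.2·0.05 + 8.1·8.4·0.11 + 6.2·8.4·0.22] = 174.61 + 42.906 = 217.516.
Under uncorrelated errors the observed covariances equal the true-score covariances, so only the own-variance terms attenuate.
True-score variance = [8.1²·0.61 + 6.2²·0.61 + 8.4²·0.95] + 42.906 = 130.502 + 42.906 = 173.409.
Reliability = 173.409 / 217.516 = 0.797.

0.797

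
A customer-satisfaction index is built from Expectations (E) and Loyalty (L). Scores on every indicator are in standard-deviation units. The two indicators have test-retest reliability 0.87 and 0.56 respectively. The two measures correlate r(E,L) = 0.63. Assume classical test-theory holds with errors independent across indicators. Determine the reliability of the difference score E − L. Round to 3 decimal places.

Var(E−L) = 1 + 1 − 2·0.63 = 2 − 1.26 = 0.74.
With uncorrelated errors the cross-covariances are all true-score covariance, so they carry over unchanged; only the diagonal terms shrink to ρᵢσᵢ².
True-score variance = [0.87 + 0.56] − 1.26 = 1.43 − 1.26 = 0.17.
Reliability = 0.17 / 0.74 = 0.230.

0.230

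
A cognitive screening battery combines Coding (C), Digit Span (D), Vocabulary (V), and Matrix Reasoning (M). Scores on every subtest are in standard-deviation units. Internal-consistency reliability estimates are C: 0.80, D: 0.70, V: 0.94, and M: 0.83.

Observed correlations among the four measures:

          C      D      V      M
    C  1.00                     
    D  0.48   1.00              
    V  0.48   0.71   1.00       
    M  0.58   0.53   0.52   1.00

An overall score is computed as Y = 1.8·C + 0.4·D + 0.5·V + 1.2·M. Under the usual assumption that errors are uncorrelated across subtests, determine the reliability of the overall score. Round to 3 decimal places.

Var(Y) = 1.8² + 0.4² + 0.5² + 1.2² + 2·[0.72·0.48 + 0.9·0.48 + 2.16·0.58 + 0.2·0.71 + 0.48·0.53 + 0.6·0.52] = 5.09 + 5.4776 = 10.5676.
With uncorrelated errors the cross-covariances are all true-score covariance, so they carry over unchanged; only the diagonal terms shrink to ρᵢσᵢ².
True-score variance = [1.8²·0.80 + 0.4²·0.70 + 0.5²·0.94 + 1.2²·0.83] + 5.4776 = 4.1342 + 5.4776 = 9.6118.
Reliability = 9.6118 / 10.5676 = 0.910.

0.910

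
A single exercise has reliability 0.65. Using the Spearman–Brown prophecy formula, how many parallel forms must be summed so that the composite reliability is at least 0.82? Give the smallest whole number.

3

k ≥ ρ*(1−ρ₁)/(ρ₁(1−ρ*)) = 0.82·0.35 / (0.65·0.18) = 2.453.
Smallest integer k = 3.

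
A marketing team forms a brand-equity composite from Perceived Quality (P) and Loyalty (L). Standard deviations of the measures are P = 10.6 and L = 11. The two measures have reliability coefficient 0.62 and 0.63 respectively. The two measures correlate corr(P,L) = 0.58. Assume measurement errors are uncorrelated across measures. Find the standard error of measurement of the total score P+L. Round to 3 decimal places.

9.352

Var(total) = 233.36 + 135.256 = 368.616.
True-score variance = 145.893 + 135.256 = 281.149, so reliability = 0.7627.
Error variance = 368.616 − 281.149 = 87.4668; SEM = √87.4668 = 9.352.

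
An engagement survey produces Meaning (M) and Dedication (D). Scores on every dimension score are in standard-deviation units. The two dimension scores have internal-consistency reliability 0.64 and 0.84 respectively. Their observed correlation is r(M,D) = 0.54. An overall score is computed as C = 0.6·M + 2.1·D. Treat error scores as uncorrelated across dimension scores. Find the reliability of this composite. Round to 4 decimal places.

Var(C) = 0.6² + 2.1² + 2·[1.26·0.54] = 4.77 + 1.3608 = 6.1308.
Because errors are independent across components, Cov(Tᵢ,Tⱼ) = Cov(Xᵢ,Xⱼ); the off-diagonal part of the true-score variance is the same as above.
True-score variance = [0.6²·0.64 + 2.1²·0.84] + 1.3608 = 3.9348 + 1.3608 = 5.2956.
Reliability = 5.2956 / 6.1308 = 0.8638.

0.8638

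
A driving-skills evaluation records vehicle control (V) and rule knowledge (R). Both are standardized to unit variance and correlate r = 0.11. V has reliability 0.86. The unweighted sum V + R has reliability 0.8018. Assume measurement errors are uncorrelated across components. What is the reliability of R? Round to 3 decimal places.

Var(V+R) = 2 + 2·0.11 = 2.220.
True-score variance = ρ_V + ρ_R + 2·0.11, so 0.8018 = (0.86 + ρ_R + 0.22) / 2.220.
ρ_R = 0.8018·2.220 − 0.86 − 0.22 = 0.700.

0.700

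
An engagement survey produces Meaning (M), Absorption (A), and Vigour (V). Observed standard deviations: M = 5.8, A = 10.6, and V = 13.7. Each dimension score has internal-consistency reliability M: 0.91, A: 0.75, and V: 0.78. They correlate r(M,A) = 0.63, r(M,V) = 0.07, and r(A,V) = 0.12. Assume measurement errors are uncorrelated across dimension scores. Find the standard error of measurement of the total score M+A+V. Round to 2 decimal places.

8.51

Var(total) = 333.69 + 123.442 = 457.132.
True-score variance = 261.281 + 123.442 = 384.723, so reliability = 0.8416.
Error variance = 457.132 − 384.723 = 72.4094; SEM = √72.4094 = 8.51.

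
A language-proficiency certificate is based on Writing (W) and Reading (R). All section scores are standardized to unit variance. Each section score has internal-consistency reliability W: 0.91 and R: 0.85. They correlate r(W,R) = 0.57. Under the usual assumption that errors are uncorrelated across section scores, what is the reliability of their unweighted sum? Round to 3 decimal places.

Var(W+R) = 2 + 2·[0.57] = 2 + 1.14 = 3.14.
Because errors are independent across components, Cov(Tᵢ,Tⱼ) = Cov(Xᵢ,Xⱼ); the off-diagonal part of the true-score variance is the same as above.
True-score variance = [0.91 + 0.85] + 1.14 = 1.76 + 1.14 = 2.9.
Reliability = 2.9 / 3.14 = 0.924.

0.924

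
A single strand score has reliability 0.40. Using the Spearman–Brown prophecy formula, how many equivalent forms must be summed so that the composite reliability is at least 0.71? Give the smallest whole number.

k ≥ ρ*(1−ρ₁)/(ρ₁(1−ρ*)) = 0.71·0.60 / (0.40·0.29) = 3.672.
Smallest integer k = 4.

4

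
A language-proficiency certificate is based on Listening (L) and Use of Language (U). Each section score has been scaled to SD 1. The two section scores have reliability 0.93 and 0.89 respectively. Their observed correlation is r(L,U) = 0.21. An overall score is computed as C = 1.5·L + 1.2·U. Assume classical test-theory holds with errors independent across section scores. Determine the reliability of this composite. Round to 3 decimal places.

Var(C) = 1.5² + 1.2² + 2·[1.8·0.21] = 3.69 + 0.756 = 4.446.
With uncorrelated errors the cross-covariances are all true-score covariance, so they carry over unchanged; only the diagonal terms shrink to ρᵢσᵢ².
True-score variance = [1.5²·0.93 + 1.2²·0.89] + 0.756 = 3.3741 + 0.756 = 4.1301.
Reliability = 4.1301 / 4.446 = 0.929.

0.929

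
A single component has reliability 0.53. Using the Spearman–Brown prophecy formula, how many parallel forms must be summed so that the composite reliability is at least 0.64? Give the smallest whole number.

k ≥ ρ*(1−ρ₁)/(ρ₁(1−ρ*)) = 0.64·0.47 / (0.53·0.36) = 1.577.
Smallest integer k = 2.

2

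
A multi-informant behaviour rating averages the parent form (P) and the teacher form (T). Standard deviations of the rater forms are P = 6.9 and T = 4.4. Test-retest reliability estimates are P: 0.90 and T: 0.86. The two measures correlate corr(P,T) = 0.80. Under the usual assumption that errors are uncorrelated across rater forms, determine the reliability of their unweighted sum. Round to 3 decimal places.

Var(P+T) = 6.9² + 4.4² + 2·[6.9·4.4·0.80] = 66.97 + 48.576 = 115.546.
With uncorrelated errors the cross-covariances are all true-score covariance, so they carry over unchanged; only the diagonal terms shrink to ρᵢσᵢ².
True-score variance = [6.9²·0.90 + 4.4²·0.86] + 48.576 = 59.4986 + 48.576 = 108.075.
Reliability = 108.075 / 115.546 = 0.935.

0.935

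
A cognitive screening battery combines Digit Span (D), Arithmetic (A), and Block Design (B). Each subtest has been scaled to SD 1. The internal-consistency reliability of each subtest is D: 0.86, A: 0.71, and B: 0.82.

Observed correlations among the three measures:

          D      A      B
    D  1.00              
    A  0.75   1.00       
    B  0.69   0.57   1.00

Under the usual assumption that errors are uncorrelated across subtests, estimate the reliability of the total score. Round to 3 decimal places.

0.913

Var(D+A+B) = 3 + 2·[0.75 + 0.69 + 0.57] = 3 + 4.02 = 7.02.
Because errors are independent across components, Cov(Tᵢ,Tⱼ) = Cov(Xᵢ,Xⱼ); the off-diagonal part of the true-score variance is the same as above.
True-score variance = [0.86 + 0.71 + 0.82] + 4.02 = 2.39 + 4.02 = 6.41.
Reliability = 6.41 / 7.02 = 0.913.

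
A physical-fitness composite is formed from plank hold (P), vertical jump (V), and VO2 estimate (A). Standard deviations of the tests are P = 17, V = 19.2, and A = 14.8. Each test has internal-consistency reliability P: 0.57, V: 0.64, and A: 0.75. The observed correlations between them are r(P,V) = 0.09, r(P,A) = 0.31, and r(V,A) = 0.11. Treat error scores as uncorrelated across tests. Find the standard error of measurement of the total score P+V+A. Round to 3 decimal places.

Var(total) = 876.68 + 277.259 = 1153.94.
True-score variance = 564.94 + 277.259 = 842.199, so reliability = 0.7298.
Error variance = 1153.94 − 842.199 = 311.74; SEM = √311.74 = 17.656.

17.656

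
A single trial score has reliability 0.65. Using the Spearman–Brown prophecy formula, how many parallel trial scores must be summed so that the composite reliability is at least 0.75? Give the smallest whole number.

2

k ≥ ρ*(1−ρ₁)/(ρ₁(1−ρ*)) = 0.75·0.35 / (0.65·0.25) = 1.615.
Smallest integer k = 2.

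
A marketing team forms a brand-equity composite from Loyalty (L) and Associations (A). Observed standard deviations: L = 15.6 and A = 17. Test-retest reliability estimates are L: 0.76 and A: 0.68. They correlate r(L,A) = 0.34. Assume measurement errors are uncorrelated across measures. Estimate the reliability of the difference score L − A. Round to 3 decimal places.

0.571

Var(L−A) = 15.6² + 17² − 2·15.6·17·0.34 = 532.36 − 180.336 = 352.024.
Under uncorrelated errors the observed covariances equal the true-score covariances, so only the own-variance terms attenuate.
True-score variance = [15.6²·0.76 + 17²·0.68] − 180.336 = 381.474 − 180.336 = 201.138.
Reliability = 201.138 / 352.024 = 0.571.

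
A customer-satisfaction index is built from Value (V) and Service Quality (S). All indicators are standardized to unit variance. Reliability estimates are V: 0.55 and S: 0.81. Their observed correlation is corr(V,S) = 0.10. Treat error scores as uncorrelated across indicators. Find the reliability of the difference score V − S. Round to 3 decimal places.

Var(V−S) = 1 + 1 − 2·0.10 = 2 − 0.2 = 1.8.
Under uncorrelated errors the observed covariances equal the true-score covariances, so only the own-variance terms attenuate.
True-score variance = [0.55 + 0.81] − 0.2 = 1.36 − 0.2 = 1.16.
Reliability = 1.16 / 1.8 = 0.644.

0.644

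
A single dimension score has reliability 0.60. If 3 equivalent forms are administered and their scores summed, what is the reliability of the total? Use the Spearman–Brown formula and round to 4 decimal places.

ρ_k = kρ / (1 + (k−1)ρ) = 3·0.60 / (1 + 2·0.60) = 1.800 / 2.200 = 0.8182.

0.8182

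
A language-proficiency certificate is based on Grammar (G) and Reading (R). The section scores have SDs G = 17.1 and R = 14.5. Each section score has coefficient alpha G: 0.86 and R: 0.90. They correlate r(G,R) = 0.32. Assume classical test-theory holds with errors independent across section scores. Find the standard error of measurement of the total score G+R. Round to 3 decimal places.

Var(total) = 502.66 + 158.688 = 661.348.
True-score variance = 440.698 + 158.688 = 599.386, so reliability = 0.9063.
Error variance = 661.348 − 599.386 = 61.9624; SEM = √61.9624 = 7.872.

7.872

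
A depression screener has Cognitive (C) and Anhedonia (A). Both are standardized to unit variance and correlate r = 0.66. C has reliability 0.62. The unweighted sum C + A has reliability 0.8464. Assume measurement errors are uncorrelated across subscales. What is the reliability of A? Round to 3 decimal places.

Var(C+A) = 2 + 2·0.66 = 3.320.
True-score variance = ρ_C + ρ_A + 2·0.66, so 0.8464 = (0.62 + ρ_A + 1.32) / 3.320.
ρ_A = 0.8464·3.320 − 0.62 − 1.32 = 0.870.

0.870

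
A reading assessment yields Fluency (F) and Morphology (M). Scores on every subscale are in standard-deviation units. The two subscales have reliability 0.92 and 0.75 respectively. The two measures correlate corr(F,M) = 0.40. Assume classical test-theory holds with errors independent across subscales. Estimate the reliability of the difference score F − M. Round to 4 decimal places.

Var(F−M) = 1 + 1 − 2·0.40 = 2 − 0.8 = 1.2.
Under uncorrelated errors the observed covariances equal the true-score covariances, so only the own-variance terms attenuate.
True-score variance = [0.92 + 0.75] − 0.8 = 1.67 − 0.8 = 0.87.
Reliability = 0.87 / 1.2 = 0.7250.

0.7250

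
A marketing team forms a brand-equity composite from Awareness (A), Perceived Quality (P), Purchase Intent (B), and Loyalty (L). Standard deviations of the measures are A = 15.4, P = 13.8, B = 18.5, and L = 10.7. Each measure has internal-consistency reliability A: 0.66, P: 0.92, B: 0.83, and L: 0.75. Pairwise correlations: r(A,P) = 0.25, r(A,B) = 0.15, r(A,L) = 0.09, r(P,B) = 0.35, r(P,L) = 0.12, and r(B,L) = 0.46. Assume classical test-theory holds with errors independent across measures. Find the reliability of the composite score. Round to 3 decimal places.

Var(A+P+B+L) = 15.4² + 13.8² + 18.5² + 10.7² + 2·[15.4·13.8·0.25 + 15.4·18.5·0.15 + 15.4·10.7·0.09 + 13.8·18.5·0.35 + 13.8·10.7·0.12 + 18.5·10.7·0.46] = 884.34 + 617.653 = 1501.99.
With uncorrelated errors the cross-covariances are all true-score covariance, so they carry over unchanged; only the diagonal terms shrink to ρᵢσᵢ².
True-score variance = [15.4²·0.66 + 13.8²·0.92 + 18.5²·0.83 + 10.7²·0.75] + 617.653 = 701.665 + 617.653 = 1319.32.
Reliability = 1319.32 / 1501.99 = 0.878.

0.878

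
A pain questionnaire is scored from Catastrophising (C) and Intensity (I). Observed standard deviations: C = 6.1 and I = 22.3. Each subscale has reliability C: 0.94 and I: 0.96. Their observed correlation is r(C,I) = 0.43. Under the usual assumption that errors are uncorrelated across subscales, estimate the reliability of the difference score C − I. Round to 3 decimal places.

Var(C−I) = 6.1² + 22.3² − 2·6.1·22.3·0.43 = 534.5 − 116.986 = 417.514.
With uncorrelated errors the cross-covariances are all true-score covariance, so they carry over unchanged; only the diagonal terms shrink to ρᵢσᵢ².
True-score variance = [6.1²·0.94 + 22.3²·0.96] − 116.986 = 512.376 − 116.986 = 395.39.
Reliability = 395.39 / 417.514 = 0.947.

0.947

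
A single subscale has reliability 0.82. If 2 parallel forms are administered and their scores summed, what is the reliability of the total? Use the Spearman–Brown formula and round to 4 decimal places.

ρ_k = kρ / (1 + (k−1)ρ) = 2·0.82 / (1 + 1·0.82) = 1.640 / 1.820 = 0.9011.

0.9011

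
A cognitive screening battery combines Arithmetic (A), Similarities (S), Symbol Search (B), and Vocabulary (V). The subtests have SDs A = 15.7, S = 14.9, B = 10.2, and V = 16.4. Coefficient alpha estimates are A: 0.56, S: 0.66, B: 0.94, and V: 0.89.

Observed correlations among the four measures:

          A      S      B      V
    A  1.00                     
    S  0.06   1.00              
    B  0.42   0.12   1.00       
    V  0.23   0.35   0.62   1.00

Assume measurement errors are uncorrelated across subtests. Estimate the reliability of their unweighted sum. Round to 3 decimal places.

Var(A+S+B+V) = 15.7² + 14.9² + 10.2² + 16.4² + 2·[15.7·14.9·0.06 + 15.7·10.2·0.42 + 15.7·16.4·0.23 + 14.9·10.2·0.12 + 14.9·16.4·0.35 + 10.2·16.4·0.62] = 841.5 + 695.984 = 1537.48.
With uncorrelated errors the cross-covariances are all true-score covariance, so they carry over unchanged; only the diagonal terms shrink to ρᵢσᵢ².
True-score variance = [15.7²·0.56 + 14.9²·0.66 + 10.2²·0.94 + 16.4²·0.89] + 695.984 = 621.733 + 695.984 = 1317.72.
Reliability = 1317.72 / 1537.48 = 0.857.

0.857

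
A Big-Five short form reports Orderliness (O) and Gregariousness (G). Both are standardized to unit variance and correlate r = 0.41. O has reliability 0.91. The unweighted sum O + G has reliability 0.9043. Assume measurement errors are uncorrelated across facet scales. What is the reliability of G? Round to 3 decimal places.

Var(O+G) = 2 + 2·0.41 = 2.820.
True-score variance = ρ_O + ρ_G + 2·0.41, so 0.9043 = (0.91 + ρ_G + 0.82) / 2.820.
ρ_G = 0.9043·2.820 − 0.91 − 0.82 = 0.820.

0.820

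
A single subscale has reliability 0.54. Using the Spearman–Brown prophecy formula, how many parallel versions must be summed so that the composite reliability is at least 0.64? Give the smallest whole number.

k ≥ ρ*(1−ρ₁)/(ρ₁(1−ρ*)) = 0.64·0.46 / (0.54·0.36) = 1.514.
Smallest integer k = 2.

2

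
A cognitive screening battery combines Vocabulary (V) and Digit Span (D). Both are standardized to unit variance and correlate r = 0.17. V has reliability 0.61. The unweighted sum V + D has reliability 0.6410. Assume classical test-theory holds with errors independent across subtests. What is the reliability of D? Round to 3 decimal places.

Var(V+D) = 2 + 2·0.17 = 2.340.
True-score variance = ρ_V + ρ_D + 2·0.17, so 0.6410 = (0.61 + ρ_D + 0.34) / 2.340.
ρ_D = 0.6410·2.340 − 0.61 − 0.34 = 0.550.

0.550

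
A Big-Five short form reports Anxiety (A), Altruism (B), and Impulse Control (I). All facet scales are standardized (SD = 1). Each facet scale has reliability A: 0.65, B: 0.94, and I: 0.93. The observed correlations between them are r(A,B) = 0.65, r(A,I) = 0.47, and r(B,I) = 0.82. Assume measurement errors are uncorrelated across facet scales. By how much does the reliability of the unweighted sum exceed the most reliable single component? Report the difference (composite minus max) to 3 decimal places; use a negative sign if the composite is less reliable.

-0.010

Var(sum) = 3 + 3.88 = 6.88; true-score variance = 2.52 + 3.88 = 6.4; composite reliability = 0.9302.
Max component reliability = 0.9400.
Difference = 0.9302 − 0.9400 = -0.010.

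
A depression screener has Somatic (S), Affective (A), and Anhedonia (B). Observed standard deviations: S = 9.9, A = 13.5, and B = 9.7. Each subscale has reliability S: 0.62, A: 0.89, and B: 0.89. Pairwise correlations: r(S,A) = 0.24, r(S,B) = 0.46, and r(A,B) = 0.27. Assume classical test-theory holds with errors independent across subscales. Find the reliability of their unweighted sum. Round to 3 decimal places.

Var(S+A+B) = 9.9² + 13.5² + 9.7² + 2·[9.9·13.5·0.24 + 9.9·9.7·0.46 + 13.5·9.7·0.27] = 374.35 + 223.213 = 597.563.
Because errors are independent across components, Cov(Tᵢ,Tⱼ) = Cov(Xᵢ,Xⱼ); the off-diagonal part of the true-score variance is the same as above.
True-score variance = [9.9²·0.62 + 13.5²·0.89 + 9.7²·0.89] + 223.213 = 306.709 + 223.213 = 529.921.
Reliability = 529.921 / 597.563 = 0.887.

0.887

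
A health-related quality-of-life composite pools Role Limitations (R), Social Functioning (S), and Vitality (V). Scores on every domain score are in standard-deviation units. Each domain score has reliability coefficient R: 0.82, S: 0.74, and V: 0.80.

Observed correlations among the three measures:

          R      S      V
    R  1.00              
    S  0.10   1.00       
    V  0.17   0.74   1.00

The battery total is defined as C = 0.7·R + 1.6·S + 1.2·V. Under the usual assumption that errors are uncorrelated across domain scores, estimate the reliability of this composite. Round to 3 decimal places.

0.867

Var(C) = 0.7² + 1.6² + 1.2² + 2·[1.12·0.10 + 0.84·0.17 + 1.92·0.74] = 4.49 + 3.3512 = 7.8412.
Because errors are independent across components, Cov(Tᵢ,Tⱼ) = Cov(Xᵢ,Xⱼ); the off-diagonal part of the true-score variance is the same as above.
True-score variance = [0.7²·0.82 + 1.6²·0.74 + 1.2²·0.80] + 3.3512 = 3.4482 + 3.3512 = 6.7994.
Reliability = 6.7994 / 7.8412 = 0.867.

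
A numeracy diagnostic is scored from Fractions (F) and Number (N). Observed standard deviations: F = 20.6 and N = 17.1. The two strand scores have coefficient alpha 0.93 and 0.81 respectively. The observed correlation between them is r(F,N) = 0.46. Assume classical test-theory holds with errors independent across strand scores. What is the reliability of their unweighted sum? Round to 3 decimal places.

Var(F+N) = 20.6² + 17.1² + 2·[20.6·17.1·0.46] = 716.77 + 324.079 = 1040.85.
Because errors are independent across components, Cov(Tᵢ,Tⱼ) = Cov(Xᵢ,Xⱼ); the off-diagonal part of the true-score variance is the same as above.
True-score variance = [20.6²·0.93 + 17.1²·0.81] + 324.079 = 631.507 + 324.079 = 955.586.
Reliability = 955.586 / 1040.85 = 0.918.

0.918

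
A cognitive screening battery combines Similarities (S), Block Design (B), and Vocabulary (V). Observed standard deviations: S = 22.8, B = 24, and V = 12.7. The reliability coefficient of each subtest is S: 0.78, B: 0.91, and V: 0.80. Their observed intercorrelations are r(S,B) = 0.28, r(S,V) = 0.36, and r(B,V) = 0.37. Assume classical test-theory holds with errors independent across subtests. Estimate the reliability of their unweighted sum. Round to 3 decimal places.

Var(S+B+V) = 22.8² + 24² + 12.7² + 2·[22.8·24·0.28 + 22.8·12.7·0.36 + 24·12.7·0.37] = 1257.13 + 740.467 = 1997.6.
Under uncorrelated errors the observed covariances equal the true-score covariances, so only the own-variance terms attenuate.
True-score variance = [22.8²·0.78 + 24²·0.91 + 12.7²·0.80] + 740.467 = 1058.67 + 740.467 = 1799.13.
Reliability = 1799.13 / 1997.6 = 0.901.

0.901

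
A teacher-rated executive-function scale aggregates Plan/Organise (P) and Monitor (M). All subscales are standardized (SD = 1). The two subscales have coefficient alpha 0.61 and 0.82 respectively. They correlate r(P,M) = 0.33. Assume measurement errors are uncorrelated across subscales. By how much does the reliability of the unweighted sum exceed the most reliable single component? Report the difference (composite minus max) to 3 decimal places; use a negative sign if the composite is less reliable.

-0.034

Var(sum) = 2 + 0.66 = 2.66; true-score variance = 1.43 + 0.66 = 2.09; composite reliability = 0.7857.
Max component reliability = 0.8200.
Difference = 0.7857 − 0.8200 = -0.034.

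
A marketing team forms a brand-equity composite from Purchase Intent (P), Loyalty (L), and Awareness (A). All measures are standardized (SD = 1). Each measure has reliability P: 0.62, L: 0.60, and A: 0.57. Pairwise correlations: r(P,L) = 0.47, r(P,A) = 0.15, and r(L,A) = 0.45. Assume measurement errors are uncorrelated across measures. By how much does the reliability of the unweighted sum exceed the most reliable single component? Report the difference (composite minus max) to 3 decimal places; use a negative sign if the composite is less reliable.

Var(sum) = 3 + 2.14 = 5.14; true-score variance = 1.79 + 2.14 = 3.93; composite reliability = 0.7646.
Max component reliability = 0.6200.
Difference = 0.7646 − 0.6200 = 0.145.

0.145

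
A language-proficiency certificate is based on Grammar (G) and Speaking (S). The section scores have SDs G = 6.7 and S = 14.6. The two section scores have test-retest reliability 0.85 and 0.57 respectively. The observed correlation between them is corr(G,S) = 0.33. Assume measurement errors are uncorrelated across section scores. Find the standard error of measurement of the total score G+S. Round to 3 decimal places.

Var(total) = 258.05 + 64.5612 = 322.611.
True-score variance = 159.658 + 64.5612 = 224.219, so reliability = 0.6950.
Error variance = 322.611 − 224.219 = 98.3923; SEM = √98.3923 = 9.919.

9.919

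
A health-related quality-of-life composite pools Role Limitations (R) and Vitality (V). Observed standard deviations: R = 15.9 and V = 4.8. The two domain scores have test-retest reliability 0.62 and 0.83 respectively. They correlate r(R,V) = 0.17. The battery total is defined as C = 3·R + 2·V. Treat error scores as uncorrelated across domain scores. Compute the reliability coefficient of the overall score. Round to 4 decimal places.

Var(C) = 3²·15.9² + 2²·4.8² + 2·[6·15.9·4.8·0.17] = 2367.45 + 155.693 = 2523.14.
With uncorrelated errors the cross-covariances are all true-score covariance, so they carry over unchanged; only the diagonal terms shrink to ρᵢσᵢ².
True-score variance = [3²·15.9²·0.62 + 2²·4.8²·0.83] + 155.693 = 1487.17 + 155.693 = 1642.87.
Reliability = 1642.87 / 2523.14 = 0.6511.

0.6511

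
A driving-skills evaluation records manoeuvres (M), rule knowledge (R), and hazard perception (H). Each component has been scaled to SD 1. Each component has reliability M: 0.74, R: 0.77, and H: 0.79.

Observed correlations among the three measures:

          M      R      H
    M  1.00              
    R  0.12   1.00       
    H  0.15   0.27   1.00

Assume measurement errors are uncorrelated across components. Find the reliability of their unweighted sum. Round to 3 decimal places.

0.828

Var(M+R+H) = 3 + 2·[0.12 + 0.15 + 0.27] = 3 + 1.08 = 4.08.
Under uncorrelated errors the observed covariances equal the true-score covariances, so only the own-variance terms attenuate.
True-score variance = [0.74 + 0.77 + 0.79] + 1.08 = 2.3 + 1.08 = 3.38.
Reliability = 3.38 / 4.08 = 0.828.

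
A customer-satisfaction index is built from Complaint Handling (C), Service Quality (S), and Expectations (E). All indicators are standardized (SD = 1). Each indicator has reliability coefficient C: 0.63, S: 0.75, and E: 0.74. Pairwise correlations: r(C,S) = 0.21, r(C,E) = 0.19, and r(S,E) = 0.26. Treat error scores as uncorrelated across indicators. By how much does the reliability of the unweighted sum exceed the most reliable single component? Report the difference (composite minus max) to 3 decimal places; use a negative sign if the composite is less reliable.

Var(sum) = 3 + 1.32 = 4.32; true-score variance = 2.12 + 1.32 = 3.44; composite reliability = 0.7963.
Max component reliability = 0.7500.
Difference = 0.7963 − 0.7500 = 0.046.

0.046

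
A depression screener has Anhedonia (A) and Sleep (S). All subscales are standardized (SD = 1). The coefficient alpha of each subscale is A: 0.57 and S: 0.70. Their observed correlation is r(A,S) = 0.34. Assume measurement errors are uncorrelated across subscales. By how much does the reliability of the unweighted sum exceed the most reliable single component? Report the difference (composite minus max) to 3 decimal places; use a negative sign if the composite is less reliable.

0.028

Var(sum) = 2 + 0.68 = 2.68; true-score variance = 1.27 + 0.68 = 1.95; composite reliability = 0.7276.
Max component reliability = 0.7000.
Difference = 0.7276 − 0.7000 = 0.028.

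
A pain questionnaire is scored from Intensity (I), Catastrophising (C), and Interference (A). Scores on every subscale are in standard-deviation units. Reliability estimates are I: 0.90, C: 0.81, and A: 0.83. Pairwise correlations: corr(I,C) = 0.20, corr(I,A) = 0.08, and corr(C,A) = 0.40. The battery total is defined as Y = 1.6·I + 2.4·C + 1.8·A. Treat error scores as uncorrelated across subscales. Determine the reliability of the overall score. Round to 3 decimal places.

0.888

Var(Y) = 1.6² + 2.4² + 1.8² + 2·[3.84·0.20 + 2.88·0.08 + 4.32·0.40] = 11.56 + 5.4528 = 17.0128.
Because errors are independent across components, Cov(Tᵢ,Tⱼ) = Cov(Xᵢ,Xⱼ); the off-diagonal part of the true-score variance is the same as above.
True-score variance = [1.6²·0.90 + 2.4²·0.81 + 1.8²·0.83] + 5.4528 = 9.6588 + 5.4528 = 15.1116.
Reliability = 15.1116 / 17.0128 = 0.888.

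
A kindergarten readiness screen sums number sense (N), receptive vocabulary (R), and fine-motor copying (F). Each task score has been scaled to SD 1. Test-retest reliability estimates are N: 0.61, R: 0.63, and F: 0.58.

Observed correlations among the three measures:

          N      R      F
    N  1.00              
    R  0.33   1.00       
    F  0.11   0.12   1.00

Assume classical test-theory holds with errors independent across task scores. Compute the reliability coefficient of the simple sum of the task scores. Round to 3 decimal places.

0.714

Var(N+R+F) = 3 + 2·[0.33 + 0.11 + 0.12] = 3 + 1.12 = 4.12.
With uncorrelated errors the cross-covariances are all true-score covariance, so they carry over unchanged; only the diagonal terms shrink to ρᵢσᵢ².
True-score variance = [0.61 + 0.63 + 0.58] + 1.12 = 1.82 + 1.12 = 2.94.
Reliability = 2.94 / 4.12 = 0.714.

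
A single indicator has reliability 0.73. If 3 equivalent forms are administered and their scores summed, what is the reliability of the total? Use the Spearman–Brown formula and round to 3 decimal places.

ρ_k = kρ / (1 + (k−1)ρ) = 3·0.73 / (1 + 2·0.73) = 2.190 / 2.460 = 0.890.

0.890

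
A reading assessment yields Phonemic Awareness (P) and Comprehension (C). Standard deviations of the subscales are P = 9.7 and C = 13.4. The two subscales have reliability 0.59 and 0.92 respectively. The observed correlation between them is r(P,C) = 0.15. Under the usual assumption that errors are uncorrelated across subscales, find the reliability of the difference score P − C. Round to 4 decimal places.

0.7744

Var(P−C) = 9.7² + 13.4² − 2·9.7·13.4·0.15 = 273.65 − 38.994 = 234.656.
Under uncorrelated errors the observed covariances equal the true-score covariances, so only the own-variance terms attenuate.
True-score variance = [9.7²·0.59 + 13.4²·0.92] − 38.994 = 220.708 − 38.994 = 181.714.
Reliability = 181.714 / 234.656 = 0.7744.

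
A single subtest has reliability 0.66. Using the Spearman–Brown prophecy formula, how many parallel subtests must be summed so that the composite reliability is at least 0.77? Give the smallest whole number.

2

k ≥ ρ*(1−ρ₁)/(ρ₁(1−ρ*)) = 0.77·0.34 / (0.66·0.23) = 1.725.
Smallest integer k = 2.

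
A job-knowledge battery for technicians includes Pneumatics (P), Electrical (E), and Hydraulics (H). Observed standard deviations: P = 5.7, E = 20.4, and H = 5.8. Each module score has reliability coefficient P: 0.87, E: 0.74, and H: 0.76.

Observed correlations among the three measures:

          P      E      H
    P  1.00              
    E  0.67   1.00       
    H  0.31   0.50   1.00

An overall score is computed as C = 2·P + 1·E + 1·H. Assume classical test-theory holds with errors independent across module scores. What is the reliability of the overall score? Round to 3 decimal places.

0.873

Var(C) = 2²·5.7² + 20.4² + 5.8² + 2·[2·5.7·20.4·0.67 + 2·5.7·5.8·0.31 + 20.4·5.8·0.50] = 579.76 + 470.945 = 1050.7.
Because errors are independent across components, Cov(Tᵢ,Tⱼ) = Cov(Xᵢ,Xⱼ); the off-diagonal part of the true-score variance is the same as above.
True-score variance = [2²·5.7²·0.87 + 20.4²·0.74 + 5.8²·0.76] + 470.945 = 446.59 + 470.945 = 917.535.
Reliability = 917.535 / 1050.7 = 0.873.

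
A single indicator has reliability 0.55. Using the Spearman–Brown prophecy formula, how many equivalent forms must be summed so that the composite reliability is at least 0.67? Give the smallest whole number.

k ≥ ρ*(1−ρ₁)/(ρ₁(1−ρ*)) = 0.67·0.45 / (0.55·0.33) = 1.661.
Smallest integer k = 2.

2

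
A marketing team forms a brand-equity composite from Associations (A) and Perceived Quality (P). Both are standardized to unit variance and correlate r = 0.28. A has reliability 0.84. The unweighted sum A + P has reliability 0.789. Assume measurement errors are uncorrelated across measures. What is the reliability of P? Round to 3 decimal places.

0.620

Var(A+P) = 2 + 2·0.28 = 2.560.
True-score variance = ρ_A + ρ_P + 2·0.28, so 0.789 = (0.84 + ρ_P + 0.56) / 2.560.
ρ_P = 0.789·2.560 − 0.84 − 0.56 = 0.620.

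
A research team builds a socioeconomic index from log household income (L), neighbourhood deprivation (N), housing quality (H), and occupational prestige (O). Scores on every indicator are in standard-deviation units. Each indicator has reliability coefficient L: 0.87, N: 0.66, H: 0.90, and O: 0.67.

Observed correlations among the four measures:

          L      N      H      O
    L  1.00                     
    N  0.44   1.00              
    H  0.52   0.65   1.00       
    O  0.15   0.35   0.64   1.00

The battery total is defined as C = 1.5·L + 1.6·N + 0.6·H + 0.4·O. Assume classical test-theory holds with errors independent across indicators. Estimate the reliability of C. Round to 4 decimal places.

0.8815

Var(C) = 1.5² + 1.6² + 0.6² + 0.4² + 2·[2.4·0.44 + 0.9·0.52 + 0.6·0.15 + 0.96·0.65 + 0.64·0.35 + 0.24·0.64] = 5.33 + 5.2312 = 10.5612.
With uncorrelated errors the cross-covariances are all true-score covariance, so they carry over unchanged; only the diagonal terms shrink to ρᵢσᵢ².
True-score variance = [1.5²·0.87 + 1.6²·0.66 + 0.6²·0.90 + 0.4²·0.67] + 5.2312 = 4.0783 + 5.2312 = 9.3095.
Reliability = 9.3095 / 10.5612 = 0.8815.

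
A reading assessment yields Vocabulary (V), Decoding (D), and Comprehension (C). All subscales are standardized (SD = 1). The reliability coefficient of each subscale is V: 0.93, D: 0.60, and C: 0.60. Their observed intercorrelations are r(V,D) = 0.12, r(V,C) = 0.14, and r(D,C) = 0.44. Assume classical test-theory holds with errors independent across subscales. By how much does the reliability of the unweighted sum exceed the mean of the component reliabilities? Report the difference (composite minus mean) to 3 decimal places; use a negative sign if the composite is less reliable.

0.092

Var(sum) = 3 + 1.4 = 4.4; true-score variance = 2.13 + 1.4 = 3.53; composite reliability = 0.8023.
Mean component reliability = 0.7100.
Difference = 0.8023 − 0.7100 = 0.092.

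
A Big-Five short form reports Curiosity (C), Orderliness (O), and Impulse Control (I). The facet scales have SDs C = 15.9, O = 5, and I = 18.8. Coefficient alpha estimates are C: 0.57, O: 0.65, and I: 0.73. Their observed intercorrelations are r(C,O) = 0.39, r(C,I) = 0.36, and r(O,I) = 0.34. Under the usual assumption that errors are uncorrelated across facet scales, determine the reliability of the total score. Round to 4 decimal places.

0.7811

Var(C+O+I) = 15.9² + 5² + 18.8² + 2·[15.9·5·0.39 + 15.9·18.8·0.36 + 5·18.8·0.34] = 631.25 + 341.152 = 972.402.
Under uncorrelated errors the observed covariances equal the true-score covariances, so only the own-variance terms attenuate.
True-score variance = [15.9²·0.57 + 5²·0.65 + 18.8²·0.73] + 341.152 = 418.363 + 341.152 = 759.515.
Reliability = 759.515 / 972.402 = 0.7811.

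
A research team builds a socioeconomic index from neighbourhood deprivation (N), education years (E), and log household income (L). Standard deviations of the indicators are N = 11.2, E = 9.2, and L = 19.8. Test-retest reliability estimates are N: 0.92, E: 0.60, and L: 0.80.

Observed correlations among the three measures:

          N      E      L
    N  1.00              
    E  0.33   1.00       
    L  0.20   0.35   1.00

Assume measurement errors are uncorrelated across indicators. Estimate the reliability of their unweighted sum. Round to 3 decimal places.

Var(N+E+L) = 11.2² + 9.2² + 19.8² + 2·[11.2·9.2·0.33 + 11.2·19.8·0.20 + 9.2·19.8·0.35] = 602.12 + 284.222 = 886.342.
Under uncorrelated errors the observed covariances equal the true-score covariances, so only the own-variance terms attenuate.
True-score variance = [11.2²·0.92 + 9.2²·0.60 + 19.8²·0.80] + 284.222 = 479.821 + 284.222 = 764.043.
Reliability = 764.043 / 886.342 = 0.862.

0.862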